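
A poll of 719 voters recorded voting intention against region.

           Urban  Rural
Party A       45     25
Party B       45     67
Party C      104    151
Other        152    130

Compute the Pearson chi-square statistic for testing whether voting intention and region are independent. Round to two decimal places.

19.43

Row totals: 70, 112, 255, 282. Column totals: 346, 373. Grand total N = 719.
Expected counts (row total × column total / N):
  Party A, Urban: 70×346/719 = 33.6857
  Party A, Rural: 70×373/719 = 36.3143
  Party B, Urban: 112×346/719 = 53.8971
  Party B, Rural: 112×373/719 = 58.1029
  Party C, Urban: 255×346/719 = 122.7121
  Party C, Rural: 255×373/719 = 132.2879
  Other, Urban: 282×346/719 = 135.7051
  Other, Rural: 282×373/719 = 146.2949
Contributions (O − E)²/E:
  (45 − 33.6857)²/33.6857 = 3.8002
  (25 − 36.3143)²/36.3143 = 3.5252
  (45 − 53.8971)²/53.8971 = 1.4687
  (67 − 58.1029)²/58.1029 = 1.3624
  (104 − 122.7121)²/122.7121 = 2.8534
  (151 − 132.2879)²/132.2879 = 2.6468
  (152 − 135.7051)²/135.7051 = 1.9566
  (130 − 146.2949)²/146.2949 = 1.8150
χ² = 3.8002 + 3.5252 + 1.4687 + 1.3624 + 2.8534 + 2.6468 + 1.9566 + 1.8150 = 19.43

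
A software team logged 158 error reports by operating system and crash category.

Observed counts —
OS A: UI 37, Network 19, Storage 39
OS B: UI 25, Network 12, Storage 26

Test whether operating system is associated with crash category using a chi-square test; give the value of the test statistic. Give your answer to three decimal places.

Row totals: 95, 63. Column totals: 62, 31, 65. Grand total N = 158.
Expected counts (row total × column total / N):
  OS A, UI: 95×62/158 = 37.2785
  OS A, Network: 95×31/158 = 18.6392
  OS A, Storage: 95×65/158 = 39.0823
  OS B, UI: 63×62/158 = 24.7215
  OS B, Network: 63×31/158 = 12.3608
  OS B, Storage: 63×65/158 = 25.9177
Contributions (O − E)²/E:
  (37 − 37.2785)²/37.2785 = 0.0021
  (19 − 18.6392)²/18.6392 = 0.0070
  (39 − 39.0823)²/39.0823 = 0.0002
  (25 − 24.7215)²/24.7215 = 0.0031
  (12 − 12.3608)²/12.3608 = 0.0105
  (26 − 25.9177)²/25.9177 = 0.0003
χ² = 0.0021 + 0.0070 + 0.0002 + 0.0031 + 0.0105 + 0.0003 = 0.023

0.023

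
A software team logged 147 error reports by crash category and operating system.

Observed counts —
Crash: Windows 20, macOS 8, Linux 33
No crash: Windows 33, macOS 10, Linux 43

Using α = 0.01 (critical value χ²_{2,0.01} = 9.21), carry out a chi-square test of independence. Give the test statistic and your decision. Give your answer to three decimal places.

0.489; fail to reject H₀

Row totals: 61, 86. Column totals: 53, 18, 76. Grand total N = 147.
Expected counts (row total × column total / N):
  Crash, Windows: 61×53/147 = 21.9932
  Crash, macOS: 61×18/147 = 7.4694
  Crash, Linux: 61×76/147 = 31.5374
  No crash, Windows: 86×53/147 = 31.0068
  No crash, macOS: 86×18/147 = 10.5306
  No crash, Linux: 86×76/147 = 44.4626
Contributions (O − E)²/E:
  (20 − 21.9932)²/21.9932 = 0.1806
  (8 − 7.4694)²/7.4694 = 0.0377
  (33 − 31.5374)²/31.5374 = 0.0678
  (33 − 31.0068)²/31.0068 = 0.1281
  (10 − 10.5306)²/10.5306 = 0.0267
  (43 − 44.4626)²/44.4626 = 0.0481
χ² = 0.1806 + 0.0377 + 0.0678 + 0.1281 + 0.0267 + 0.0481 = 0.489
df = (2−1)(3−1) = 2. Since 0.489 < 9.21, fail to reject the null hypothesis of independence at α = 0.01.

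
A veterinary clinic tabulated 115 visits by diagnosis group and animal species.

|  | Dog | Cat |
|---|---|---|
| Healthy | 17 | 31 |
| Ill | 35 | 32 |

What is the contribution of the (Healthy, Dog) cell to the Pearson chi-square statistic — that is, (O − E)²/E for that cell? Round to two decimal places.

Row total (Healthy) = 48; column total (Dog) = 52; N = 115.
Expected count E = 48 × 52 / 115 = 21.704.
Contribution = (O − E)²/E = (17 − 21.704)² / 21.704 = 1.02.

1.02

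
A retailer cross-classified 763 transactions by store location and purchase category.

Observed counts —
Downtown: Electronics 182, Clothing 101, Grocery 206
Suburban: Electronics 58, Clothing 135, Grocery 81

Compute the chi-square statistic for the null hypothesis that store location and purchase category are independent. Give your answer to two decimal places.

Row totals: 489, 274. Column totals: 240, 236, 287. Grand total N = 763.
Expected counts (row total × column total / N):
  Downtown, Electronics: 489×240/763 = 153.814
  Downtown, Clothing: 489×236/763 = 151.250
  Downtown, Grocery: 489×287/763 = 183.936
  Suburban, Electronics: 274×240/763 = 86.186
  Suburban, Clothing: 274×236/763 = 84.750
  Suburban, Grocery: 274×287/763 = 103.064
Contributions (O − E)²/E:
  (182 − 153.814)²/153.814 = 5.1650
  (101 − 151.250)²/151.250 = 16.6946
  (206 − 183.936)²/183.936 = 2.6467
  (58 − 86.186)²/86.186 = 9.2179
  (135 − 84.750)²/84.750 = 29.7942
  (81 − 103.064)²/103.064 = 4.7235
χ² = 5.1650 + 16.6946 + 2.6467 + 9.2179 + 29.7942 + 4.7235 = 68.24

68.24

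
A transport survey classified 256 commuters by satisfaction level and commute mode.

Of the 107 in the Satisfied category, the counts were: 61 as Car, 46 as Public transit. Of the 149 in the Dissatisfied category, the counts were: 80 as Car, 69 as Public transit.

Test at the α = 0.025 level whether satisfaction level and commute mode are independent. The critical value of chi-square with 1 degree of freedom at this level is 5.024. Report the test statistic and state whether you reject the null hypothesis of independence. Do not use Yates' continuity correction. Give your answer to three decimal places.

Row totals: 107, 149. Column totals: 141, 115. Grand total N = 256.
Expected counts (row total × column total / N):
  Satisfied, Car: 107×141/256 = 58.9336
  Satisfied, Public transit: 107×115/256 = 48.0664
  Dissatisfied, Car: 149×141/256 = 82.0664
  Dissatisfied, Public transit: 149×115/256 = 66.9336
Contributions (O − E)²/E:
  (61 − 58.9336)²/58.9336 = 0.0725
  (46 − 48.0664)²/48.0664 = 0.0888
  (80 − 82.0664)²/82.0664 = 0.0520
  (69 − 66.9336)²/66.9336 = 0.0638
χ² = 0.0725 + 0.0888 + 0.0520 + 0.0638 = 0.277
df = (2−1)(2−1) = 1. Since 0.277 < 5.024, fail to reject the null hypothesis of independence at α = 0.025.

0.277; fail to reject H₀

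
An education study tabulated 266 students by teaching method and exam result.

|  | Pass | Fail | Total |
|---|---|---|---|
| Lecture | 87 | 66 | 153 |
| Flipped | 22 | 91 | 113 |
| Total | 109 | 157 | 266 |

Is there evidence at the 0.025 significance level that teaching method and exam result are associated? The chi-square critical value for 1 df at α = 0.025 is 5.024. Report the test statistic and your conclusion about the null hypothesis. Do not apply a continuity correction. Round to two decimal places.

Grand total N = 266.
Expected counts (row total × column total / N):
  Lecture, Pass: 153×109/266 = 62.695
  Lecture, Fail: 153×157/266 = 90.305
  Flipped, Pass: 113×109/266 = 46.305
  Flipped, Fail: 113×157/266 = 66.695
Contributions (O − E)²/E:
  (87 − 62.695)²/62.695 = 9.4223
  (66 − 90.305)²/90.305 = 6.5415
  (22 − 46.305)²/46.305 = 12.7574
  (91 − 66.695)²/66.695 = 8.8572
χ² = 9.4223 + 6.5415 + 12.7574 + 8.8572 = 37.58
df = (2−1)(2−1) = 1. Since 37.58 > 5.024, reject the null hypothesis of independence at α = 0.025.

37.58; reject H₀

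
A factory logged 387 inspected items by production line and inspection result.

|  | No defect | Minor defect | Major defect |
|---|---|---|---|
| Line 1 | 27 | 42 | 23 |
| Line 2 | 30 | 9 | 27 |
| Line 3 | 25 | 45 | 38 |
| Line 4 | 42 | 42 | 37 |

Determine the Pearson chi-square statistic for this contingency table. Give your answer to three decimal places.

Row totals: 92, 66, 108, 121. Column totals: 124, 138, 125. Grand total N = 387.
Expected counts (row total × column total / N):
  Line 1, No defect: 92×124/387 = 29.4780
  Line 1, Minor defect: 92×138/387 = 32.8062
  Line 1, Major defect: 92×125/387 = 29.7158
  Line 2, No defect: 66×124/387 = 21.1473
  Line 2, Minor defect: 66×138/387 = 23.5349
  Line 2, Major defect: 66×125/387 = 21.3178
  Line 3, No defect: 108×124/387 = 34.6047
  Line 3, Minor defect: 108×138/387 = 38.5116
  Line 3, Major defect: 108×125/387 = 34.8837
  Line 4, No defect: 121×124/387 = 38.7700
  Line 4, Minor defect: 121×138/387 = 43.1473
  Line 4, Major defect: 121×125/387 = 39.0827
Contributions (O − E)²/E:
  (27 − 29.4780)²/29.4780 = 0.2083
  (42 − 32.8062)²/32.8062 = 2.5765
  (23 − 29.7158)²/29.7158 = 1.5178
  (30 − 21.1473)²/21.1473 = 3.7059
  (9 − 23.5349)²/23.5349 = 8.9766
  (27 − 21.3178)²/21.3178 = 1.5146
  (25 − 34.6047)²/34.6047 = 2.6658
  (45 − 38.5116)²/38.5116 = 1.0932
  (38 − 34.8837)²/34.8837 = 0.2784
  (42 − 38.7700)²/38.7700 = 0.2691
  (42 − 43.1473)²/43.1473 = 0.0305
  (37 − 39.0827)²/39.0827 = 0.1110
χ² = 0.2083 + 2.5765 + 1.5178 + 3.7059 + 8.9766 + 1.5146 + 2.6658 + 1.0932 + 0.2784 + 0.2691 + 0.0305 + 0.1110 = 22.948

22.948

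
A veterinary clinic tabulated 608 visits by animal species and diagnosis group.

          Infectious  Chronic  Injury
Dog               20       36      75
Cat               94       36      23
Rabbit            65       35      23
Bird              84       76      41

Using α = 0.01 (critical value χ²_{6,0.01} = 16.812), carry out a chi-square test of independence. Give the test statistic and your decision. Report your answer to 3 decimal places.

Row totals: 131, 153, 123, 201. Column totals: 263, 183, 162. Grand total N = 608.
Expected counts (row total × column total / N):
  Dog, Infectious: 131×263/608 = 56.6661
  Dog, Chronic: 131×183/608 = 39.4293
  Dog, Injury: 131×162/608 = 34.9046
  Cat, Infectious: 153×263/608 = 66.1826
  Cat, Chronic: 153×183/608 = 46.0510
  Cat, Injury: 153×162/608 = 40.7664
  Rabbit, Infectious: 123×263/608 = 53.2056
  Rabbit, Chronic: 123×183/608 = 37.0214
  Rabbit, Injury: 123×162/608 = 32.7730
  Bird, Infectious: 201×263/608 = 86.9457
  Bird, Chronic: 201×183/608 = 60.4984
  Bird, Injury: 201×162/608 = 53.5559
Contributions (O − E)²/E:
  (20 − 56.6661)²/56.6661 = 23.7250
  (36 − 39.4293)²/39.4293 = 0.2983
  (75 − 34.9046)²/34.9046 = 46.0581
  (94 − 66.1826)²/66.1826 = 11.6920
  (36 − 46.0510)²/46.0510 = 2.1937
  (23 − 40.7664)²/40.7664 = 7.7428
  (65 − 53.2056)²/53.2056 = 2.6145
  (35 − 37.0214)²/37.0214 = 0.1104
  (23 − 32.7730)²/32.7730 = 2.9143
  (84 − 86.9457)²/86.9457 = 0.0998
  (76 − 60.4984)²/60.4984 = 3.9720
  (41 − 53.5559)²/53.5559 = 2.9437
χ² = 23.7250 + 0.2983 + 46.0581 + 11.6920 + 2.1937 + 7.7428 + 2.6145 + 0.1104 + 2.9143 + 0.0998 + 3.9720 + 2.9437 = 104.365
df = (4−1)(3−1) = 6. Since 104.365 > 16.812, reject the null hypothesis of independence at α = 0.01.

104.365; reject H₀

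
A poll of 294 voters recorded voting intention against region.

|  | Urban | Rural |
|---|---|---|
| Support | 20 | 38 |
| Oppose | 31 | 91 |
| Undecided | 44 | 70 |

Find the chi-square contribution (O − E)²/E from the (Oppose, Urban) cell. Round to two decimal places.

1.80

Row total (Oppose) = 122; column total (Urban) = 95; N = 294.
Expected count E = 122 × 95 / 294 = 39.422.
Contribution = (O − E)²/E = (31 − 39.422)² / 39.422 = 1.80.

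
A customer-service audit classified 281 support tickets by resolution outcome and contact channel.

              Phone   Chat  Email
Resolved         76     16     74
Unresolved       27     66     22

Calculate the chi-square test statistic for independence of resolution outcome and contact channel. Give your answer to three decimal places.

Row totals: 166, 115. Column totals: 103, 82, 96. Grand total N = 281.
Expected counts (row total × column total / N):
  Resolved, Phone: 166×103/281 = 60.8470
  Resolved, Chat: 166×82/281 = 48.4413
  Resolved, Email: 166×96/281 = 56.7117
  Unresolved, Phone: 115×103/281 = 42.1530
  Unresolved, Chat: 115×82/281 = 33.5587
  Unresolved, Email: 115×96/281 = 39.2883
Contributions (O − E)²/E:
  (76 − 60.8470)²/60.8470 = 3.7736
  (16 − 48.4413)²/48.4413 = 21.7260
  (74 − 56.7117)²/56.7117 = 5.2703
  (27 − 42.1530)²/42.1530 = 5.4471
  (66 − 33.5587)²/33.5587 = 31.3611
  (22 − 39.2883)²/39.2883 = 7.6075
χ² = 3.7736 + 21.7260 + 5.2703 + 5.4471 + 31.3611 + 7.6075 = 75.186

75.186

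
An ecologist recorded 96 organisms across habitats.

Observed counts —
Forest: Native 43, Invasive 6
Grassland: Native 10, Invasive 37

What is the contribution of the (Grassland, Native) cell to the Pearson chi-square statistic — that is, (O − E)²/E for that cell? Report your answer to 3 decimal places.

9.802

Row total (Grassland) = 47; column total (Native) = 53; N = 96.
Expected count E = 47 × 53 / 96 = 25.9479.
Contribution = (O − E)²/E = (10 − 25.9479)² / 25.9479 = 9.802.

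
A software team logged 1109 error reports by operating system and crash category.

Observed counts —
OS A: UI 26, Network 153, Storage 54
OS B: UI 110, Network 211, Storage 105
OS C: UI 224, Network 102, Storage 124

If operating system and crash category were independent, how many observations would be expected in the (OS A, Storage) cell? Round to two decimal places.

Row total (OS A) = 233; column total (Storage) = 283; grand total N = 1109.
Expected count = (row total × column total) / N = 233 × 283 / 1109 = 59.46.

59.46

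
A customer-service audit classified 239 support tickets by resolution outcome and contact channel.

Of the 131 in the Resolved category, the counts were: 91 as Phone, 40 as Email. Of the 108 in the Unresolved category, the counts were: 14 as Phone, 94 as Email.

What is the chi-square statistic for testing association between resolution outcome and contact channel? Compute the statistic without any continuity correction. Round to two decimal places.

Row totals: 131, 108. Column totals: 105, 134. Grand total N = 239.
Expected counts (row total × column total / N):
  Resolved, Phone: 131×105/239 = 57.552
  Resolved, Email: 131×134/239 = 73.448
  Unresolved, Phone: 108×105/239 = 47.448
  Unresolved, Email: 108×134/239 = 60.552
Contributions (O − E)²/E:
  (91 − 57.552)²/57.552 = 19.4393
  (40 − 73.448)²/73.448 = 15.2321
  (14 − 47.448)²/47.448 = 23.5788
  (94 − 60.552)²/60.552 = 18.4762
χ² = 19.4393 + 15.2321 + 23.5788 + 18.4762 = 76.73

76.73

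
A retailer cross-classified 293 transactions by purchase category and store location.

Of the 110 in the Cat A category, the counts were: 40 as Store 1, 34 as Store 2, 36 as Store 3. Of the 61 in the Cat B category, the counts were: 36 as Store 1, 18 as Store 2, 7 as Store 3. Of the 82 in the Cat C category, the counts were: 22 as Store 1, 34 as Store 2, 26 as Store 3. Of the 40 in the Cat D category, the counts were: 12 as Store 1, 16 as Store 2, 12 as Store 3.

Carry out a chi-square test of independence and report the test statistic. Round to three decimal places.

20.338

Row totals: 110, 61, 82, 40. Column totals: 110, 102, 81. Grand total N = 293.
Expected counts (row total × column total / N):
  Cat A, Store 1: 110×110/293 = 41.2969
  Cat A, Store 2: 110×102/293 = 38.2935
  Cat A, Store 3: 110×81/293 = 30.4096
  Cat B, Store 1: 61×110/293 = 22.9010
  Cat B, Store 2: 61×102/293 = 21.2355
  Cat B, Store 3: 61×81/293 = 16.8635
  Cat C, Store 1: 82×110/293 = 30.7850
  Cat C, Store 2: 82×102/293 = 28.5461
  Cat C, Store 3: 82×81/293 = 22.6689
  Cat D, Store 1: 40×110/293 = 15.0171
  Cat D, Store 2: 40×102/293 = 13.9249
  Cat D, Store 3: 40×81/293 = 11.0580
Contributions (O − E)²/E:
  (40 − 41.2969)²/41.2969 = 0.0407
  (34 − 38.2935)²/38.2935 = 0.4814
  (36 − 30.4096)²/30.4096 = 1.0277
  (36 − 22.9010)²/22.9010 = 7.4924
  (18 − 21.2355)²/21.2355 = 0.4930
  (7 − 16.8635)²/16.8635 = 5.7692
  (22 − 30.7850)²/30.7850 = 2.5069
  (34 − 28.5461)²/28.5461 = 1.0420
  (26 − 22.6689)²/22.6689 = 0.4895
  (12 − 15.0171)²/15.0171 = 0.6062
  (16 − 13.9249)²/13.9249 = 0.3092
  (12 − 11.0580)²/11.0580 = 0.0802
χ² = 0.0407 + 0.4814 + 1.0277 + 7.4924 + 0.4930 + 5.7692 + 2.5069 + 1.0420 + 0.4895 + 0.6062 + 0.3092 + 0.0802 = 20.338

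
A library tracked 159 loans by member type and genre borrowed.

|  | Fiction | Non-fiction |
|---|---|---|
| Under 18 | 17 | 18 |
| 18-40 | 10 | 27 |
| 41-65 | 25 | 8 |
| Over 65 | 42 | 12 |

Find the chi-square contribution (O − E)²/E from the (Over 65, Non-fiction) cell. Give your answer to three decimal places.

Row total (Over 65) = 54; column total (Non-fiction) = 65; N = 159.
Expected count E = 54 × 65 / 159 = 22.0755.
Contribution = (O − E)²/E = (12 − 22.0755)² / 22.0755 = 4.599.

4.599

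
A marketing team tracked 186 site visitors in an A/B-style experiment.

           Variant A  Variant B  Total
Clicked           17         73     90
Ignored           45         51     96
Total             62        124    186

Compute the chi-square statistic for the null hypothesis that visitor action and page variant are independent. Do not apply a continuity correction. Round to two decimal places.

16.37

Grand total N = 186.
Expected counts (row total × column total / N):
  Clicked, Variant A: 90×62/186 = 30.000
  Clicked, Variant B: 90×124/186 = 60.000
  Ignored, Variant A: 96×62/186 = 32.000
  Ignored, Variant B: 96×124/186 = 64.000
Contributions (O − E)²/E:
  (17 − 30.000)²/30.000 = 5.6333
  (73 − 60.000)²/60.000 = 2.8167
  (45 − 32.000)²/32.000 = 5.2813
  (51 − 64.000)²/64.000 = 2.6406
χ² = 5.6333 + 2.8167 + 5.2813 + 2.6406 = 16.37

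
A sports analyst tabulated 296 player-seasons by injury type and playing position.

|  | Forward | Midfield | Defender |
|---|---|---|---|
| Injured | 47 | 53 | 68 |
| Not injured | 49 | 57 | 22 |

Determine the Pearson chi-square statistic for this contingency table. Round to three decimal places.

Row totals: 168, 128. Column totals: 96, 110, 90. Grand total N = 296.
Expected counts (row total × column total / N):
  Injured, Forward: 168×96/296 = 54.4865
  Injured, Midfield: 168×110/296 = 62.4324
  Injured, Defender: 168×90/296 = 51.0811
  Not injured, Forward: 128×96/296 = 41.5135
  Not injured, Midfield: 128×110/296 = 47.5676
  Not injured, Defender: 128×90/296 = 38.9189
Contributions (O − E)²/E:
  (47 − 54.4865)²/54.4865 = 1.0287
  (53 − 62.4324)²/62.4324 = 1.4251
  (68 − 51.0811)²/51.0811 = 5.6038
  (49 − 41.5135)²/41.5135 = 1.3501
  (57 − 47.5676)²/47.5676 = 1.8704
  (22 − 38.9189)²/38.9189 = 7.3550
χ² = 1.0287 + 1.4251 + 5.6038 + 1.3501 + 1.8704 + 7.3550 = 18.633

18.633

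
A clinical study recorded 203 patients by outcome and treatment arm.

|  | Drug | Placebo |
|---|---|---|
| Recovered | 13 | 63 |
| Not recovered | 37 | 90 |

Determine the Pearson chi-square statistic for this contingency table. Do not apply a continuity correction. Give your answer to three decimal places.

Row totals: 76, 127. Column totals: 50, 153. Grand total N = 203.
Expected counts (row total × column total / N):
  Recovered, Drug: 76×50/203 = 18.7192
  Recovered, Placebo: 76×153/203 = 57.2808
  Not recovered, Drug: 127×50/203 = 31.2808
  Not recovered, Placebo: 127×153/203 = 95.7192
Contributions (O − E)²/E:
  (13 − 18.7192)²/18.7192 = 1.7474
  (63 − 57.2808)²/57.2808 = 0.5710
  (37 − 31.2808)²/31.2808 = 1.0457
  (90 − 95.7192)²/95.7192 = 0.3417
χ² = 1.7474 + 0.5710 + 1.0457 + 0.3417 = 3.706

3.706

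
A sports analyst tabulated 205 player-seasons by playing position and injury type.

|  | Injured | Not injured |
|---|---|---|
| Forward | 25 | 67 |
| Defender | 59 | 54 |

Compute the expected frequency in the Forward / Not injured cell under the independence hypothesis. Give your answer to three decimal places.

54.302

Row total (Forward) = 92; column total (Not injured) = 121; grand total N = 205.
Expected count = (row total × column total) / N = 92 × 121 / 205 = 54.302.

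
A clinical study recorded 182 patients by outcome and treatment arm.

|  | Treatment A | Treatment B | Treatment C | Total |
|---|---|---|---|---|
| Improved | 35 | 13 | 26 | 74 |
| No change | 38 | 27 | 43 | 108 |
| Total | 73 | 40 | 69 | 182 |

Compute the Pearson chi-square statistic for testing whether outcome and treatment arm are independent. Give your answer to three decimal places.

Grand total N = 182.
Expected counts (row total × column total / N):
  Improved, Treatment A: 74×73/182 = 29.6813
  Improved, Treatment B: 74×40/182 = 16.2637
  Improved, Treatment C: 74×69/182 = 28.0549
  No change, Treatment A: 108×73/182 = 43.3187
  No change, Treatment B: 108×40/182 = 23.7363
  No change, Treatment C: 108×69/182 = 40.9451
Contributions (O − E)²/E:
  (35 − 29.6813)²/29.6813 = 0.9531
  (13 − 16.2637)²/16.2637 = 0.6549
  (26 − 28.0549)²/28.0549 = 0.1505
  (38 − 43.3187)²/43.3187 = 0.6530
  (27 − 23.7363)²/23.7363 = 0.4488
  (43 − 40.9451)²/40.9451 = 0.1031
χ² = 0.9531 + 0.6549 + 0.1505 + 0.6530 + 0.4488 + 0.1031 = 2.963

2.963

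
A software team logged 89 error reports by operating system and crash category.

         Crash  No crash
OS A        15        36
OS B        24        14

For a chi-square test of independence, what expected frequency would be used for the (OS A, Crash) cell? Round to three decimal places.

Row total (OS A) = 51; column total (Crash) = 39; grand total N = 89.
Expected count = (row total × column total) / N = 51 × 39 / 89 = 22.348.

22.348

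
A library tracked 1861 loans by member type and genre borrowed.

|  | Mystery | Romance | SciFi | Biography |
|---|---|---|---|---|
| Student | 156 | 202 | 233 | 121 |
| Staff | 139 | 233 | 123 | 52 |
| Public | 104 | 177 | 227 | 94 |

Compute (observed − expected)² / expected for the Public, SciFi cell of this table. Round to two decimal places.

7.82

Row total (Public) = 602; column total (SciFi) = 583; N = 1861.
Expected count E = 602 × 583 / 1861 = 188.590.
Contribution = (O − E)²/E = (227 − 188.590)² / 188.590 = 7.82.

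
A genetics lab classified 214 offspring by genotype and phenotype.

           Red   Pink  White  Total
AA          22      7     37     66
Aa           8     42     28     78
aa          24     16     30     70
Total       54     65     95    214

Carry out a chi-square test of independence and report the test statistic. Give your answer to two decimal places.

38.19

Grand total N = 214.
Expected counts (row total × column total / N):
  AA, Red: 66×54/214 = 16.654
  AA, Pink: 66×65/214 = 20.047
  AA, White: 66×95/214 = 29.299
  Aa, Red: 78×54/214 = 19.682
  Aa, Pink: 78×65/214 = 23.692
  Aa, White: 78×95/214 = 34.626
  aa, Red: 70×54/214 = 17.664
  aa, Pink: 70×65/214 = 21.262
  aa, White: 70×95/214 = 31.075
Contributions (O − E)²/E:
  (22 − 16.654)²/16.654 = 1.7161
  (7 − 20.047)²/20.047 = 8.4913
  (37 − 29.299)²/29.299 = 2.0241
  (8 − 19.682)²/19.682 = 6.9337
  (42 − 23.692)²/23.692 = 14.1475
  (28 − 34.626)²/34.626 = 1.2679
  (24 − 17.664)²/17.664 = 2.2727
  (16 − 21.262)²/21.262 = 1.3023
  (30 − 31.075)²/31.075 = 0.0372
χ² = 1.7161 + 8.4913 + 2.0241 + 6.9337 + 14.1475 + 1.2679 + 2.2727 + 1.3023 + 0.0372 = 38.19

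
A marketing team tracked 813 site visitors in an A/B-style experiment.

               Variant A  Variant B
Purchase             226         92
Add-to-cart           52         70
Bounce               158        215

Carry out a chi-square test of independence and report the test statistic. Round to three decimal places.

Row totals: 318, 122, 373. Column totals: 436, 377. Grand total N = 813.
Expected counts (row total × column total / N):
  Purchase, Variant A: 318×436/813 = 170.5387
  Purchase, Variant B: 318×377/813 = 147.4613
  Add-to-cart, Variant A: 122×436/813 = 65.4268
  Add-to-cart, Variant B: 122×377/813 = 56.5732
  Bounce, Variant A: 373×436/813 = 200.0344
  Bounce, Variant B: 373×377/813 = 172.9656
Contributions (O − E)²/E:
  (226 − 170.5387)²/170.5387 = 18.0367
  (92 − 147.4613)²/147.4613 = 20.8594
  (52 − 65.4268)²/65.4268 = 2.7554
  (70 − 56.5732)²/56.5732 = 3.1866
  (158 − 200.0344)²/200.0344 = 8.8329
  (215 − 172.9656)²/172.9656 = 10.2153
χ² = 18.0367 + 20.8594 + 2.7554 + 3.1866 + 8.8329 + 10.2153 = 63.886

63.886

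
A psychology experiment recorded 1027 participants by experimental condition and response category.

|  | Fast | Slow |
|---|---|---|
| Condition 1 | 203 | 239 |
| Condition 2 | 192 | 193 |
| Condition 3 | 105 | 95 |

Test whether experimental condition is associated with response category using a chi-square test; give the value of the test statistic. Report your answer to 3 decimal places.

2.727

Row totals: 442, 385, 200. Column totals: 500, 527. Grand total N = 1027.
Expected counts (row total × column total / N):
  Condition 1, Fast: 442×500/1027 = 215.1899
  Condition 1, Slow: 442×527/1027 = 226.8101
  Condition 2, Fast: 385×500/1027 = 187.4391
  Condition 2, Slow: 385×527/1027 = 197.5609
  Condition 3, Fast: 200×500/1027 = 97.3710
  Condition 3, Slow: 200×527/1027 = 102.6290
Contributions (O − E)²/E:
  (203 − 215.1899)²/215.1899 = 0.6905
  (239 − 226.8101)²/226.8101 = 0.6551
  (192 − 187.4391)²/187.4391 = 0.1110
  (193 − 197.5609)²/197.5609 = 0.1053
  (105 − 97.3710)²/97.3710 = 0.5977
  (95 − 102.6290)²/102.6290 = 0.5671
χ² = 0.6905 + 0.6551 + 0.1110 + 0.1053 + 0.5977 + 0.5671 = 2.727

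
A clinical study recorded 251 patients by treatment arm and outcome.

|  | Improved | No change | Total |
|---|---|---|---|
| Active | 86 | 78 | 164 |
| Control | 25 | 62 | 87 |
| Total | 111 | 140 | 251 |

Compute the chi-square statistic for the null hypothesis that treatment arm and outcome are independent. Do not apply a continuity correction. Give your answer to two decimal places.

12.95

Grand total N = 251.
Expected counts (row total × column total / N):
  Active, Improved: 164×111/251 = 72.526
  Active, No change: 164×140/251 = 91.474
  Control, Improved: 87×111/251 = 38.474
  Control, No change: 87×140/251 = 48.526
Contributions (O − E)²/E:
  (86 − 72.526)²/72.526 = 2.5032
  (78 − 91.474)²/91.474 = 1.9847
  (25 − 38.474)²/38.474 = 4.7187
  (62 − 48.526)²/48.526 = 3.7413
χ² = 2.5032 + 1.9847 + 4.7187 + 3.7413 = 12.95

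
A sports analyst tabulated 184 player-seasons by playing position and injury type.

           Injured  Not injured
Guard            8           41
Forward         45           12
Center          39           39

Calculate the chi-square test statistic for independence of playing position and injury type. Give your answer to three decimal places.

41.330

Row totals: 49, 57, 78. Column totals: 92, 92. Grand total N = 184.
Expected counts (row total × column total / N):
  Guard, Injured: 49×92/184 = 24.5000
  Guard, Not injured: 49×92/184 = 24.5000
  Forward, Injured: 57×92/184 = 28.5000
  Forward, Not injured: 57×92/184 = 28.5000
  Center, Injured: 78×92/184 = 39.0000
  Center, Not injured: 78×92/184 = 39.0000
Contributions (O − E)²/E:
  (8 − 24.5000)²/24.5000 = 11.1122
  (41 − 24.5000)²/24.5000 = 11.1122
  (45 − 28.5000)²/28.5000 = 9.5526
  (12 − 28.5000)²/28.5000 = 9.5526
  (39 − 39.0000)²/39.0000 = 0.0000
  (39 − 39.0000)²/39.0000 = 0.0000
χ² = 11.1122 + 11.1122 + 9.5526 + 9.5526 + 0.0000 + 0.0000 = 41.330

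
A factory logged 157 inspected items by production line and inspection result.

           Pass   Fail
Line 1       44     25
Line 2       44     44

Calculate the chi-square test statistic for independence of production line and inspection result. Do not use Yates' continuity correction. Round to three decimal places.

Row totals: 69, 88. Column totals: 88, 69. Grand total N = 157.
Expected counts (row total × column total / N):
  Line 1, Pass: 69×88/157 = 38.6752
  Line 1, Fail: 69×69/157 = 30.3248
  Line 2, Pass: 88×88/157 = 49.3248
  Line 2, Fail: 88×69/157 = 38.6752
Contributions (O − E)²/E:
  (44 − 38.6752)²/38.6752 = 0.7331
  (25 − 30.3248)²/30.3248 = 0.9350
  (44 − 49.3248)²/49.3248 = 0.5748
  (44 − 38.6752)²/38.6752 = 0.7331
χ² = 0.7331 + 0.9350 + 0.5748 + 0.7331 = 2.976

2.976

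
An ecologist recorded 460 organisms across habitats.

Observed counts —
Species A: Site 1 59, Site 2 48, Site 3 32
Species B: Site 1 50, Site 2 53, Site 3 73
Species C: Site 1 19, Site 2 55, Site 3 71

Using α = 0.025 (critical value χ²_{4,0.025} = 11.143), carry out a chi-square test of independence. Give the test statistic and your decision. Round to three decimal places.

36.704; reject H₀

Row totals: 139, 176, 145. Column totals: 128, 156, 176. Grand total N = 460.
Expected counts (row total × column total / N):
  Species A, Site 1: 139×128/460 = 38.6783
  Species A, Site 2: 139×156/460 = 47.1391
  Species A, Site 3: 139×176/460 = 53.1826
  Species B, Site 1: 176×128/460 = 48.9739
  Species B, Site 2: 176×156/460 = 59.6870
  Species B, Site 3: 176×176/460 = 67.3391
  Species C, Site 1: 145×128/460 = 40.3478
  Species C, Site 2: 145×156/460 = 49.1739
  Species C, Site 3: 145×176/460 = 55.4783
Contributions (O − E)²/E:
  (59 − 38.6783)²/38.6783 = 10.6771
  (48 − 47.1391)²/47.1391 = 0.0157
  (32 − 53.1826)²/53.1826 = 8.4370
  (50 − 48.9739)²/48.9739 = 0.0215
  (53 − 59.6870)²/59.6870 = 0.7492
  (73 − 67.3391)²/67.3391 = 0.4759
  (19 − 40.3478)²/40.3478 = 11.2950
  (55 − 49.1739)²/49.1739 = 0.6903
  (71 − 55.4783)²/55.4783 = 4.3427
χ² = 10.6771 + 0.0157 + 8.4370 + 0.0215 + 0.7492 + 0.4759 + 11.2950 + 0.6903 + 4.3427 = 36.704
df = (3−1)(3−1) = 4. Since 36.704 > 11.143, reject the null hypothesis of independence at α = 0.025.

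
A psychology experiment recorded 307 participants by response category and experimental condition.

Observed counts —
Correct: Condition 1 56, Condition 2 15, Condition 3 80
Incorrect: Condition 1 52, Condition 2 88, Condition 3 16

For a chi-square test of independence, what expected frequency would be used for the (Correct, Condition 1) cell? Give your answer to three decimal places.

Row total (Correct) = 151; column total (Condition 1) = 108; grand total N = 307.
Expected count = (row total × column total) / N = 151 × 108 / 307 = 53.121.

53.121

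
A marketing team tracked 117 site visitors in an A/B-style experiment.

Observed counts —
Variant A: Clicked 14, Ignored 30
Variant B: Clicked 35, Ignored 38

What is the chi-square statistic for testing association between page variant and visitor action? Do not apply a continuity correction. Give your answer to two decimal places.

2.93

Row totals: 44, 73. Column totals: 49, 68. Grand total N = 117.
Expected counts (row total × column total / N):
  Variant A, Clicked: 44×49/117 = 18.427
  Variant A, Ignored: 44×68/117 = 25.573
  Variant B, Clicked: 73×49/117 = 30.573
  Variant B, Ignored: 73×68/117 = 42.427
Contributions (O − E)²/E:
  (14 − 18.427)²/18.427 = 1.0636
  (30 − 25.573)²/25.573 = 0.7664
  (35 − 30.573)²/30.573 = 0.6410
  (38 − 42.427)²/42.427 = 0.4619
χ² = 1.0636 + 0.7664 + 0.6410 + 0.4619 = 2.93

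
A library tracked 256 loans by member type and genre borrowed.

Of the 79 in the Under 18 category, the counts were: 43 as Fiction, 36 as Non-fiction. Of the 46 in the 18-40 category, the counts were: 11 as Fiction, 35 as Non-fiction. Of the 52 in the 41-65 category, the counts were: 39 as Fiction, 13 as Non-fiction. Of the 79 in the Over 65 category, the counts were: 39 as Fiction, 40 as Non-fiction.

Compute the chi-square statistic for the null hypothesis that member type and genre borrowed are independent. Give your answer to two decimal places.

Row totals: 79, 46, 52, 79. Column totals: 132, 124. Grand total N = 256.
Expected counts (row total × column total / N):
  Under 18, Fiction: 79×132/256 = 40.734
  Under 18, Non-fiction: 79×124/256 = 38.266
  18-40, Fiction: 46×132/256 = 23.719
  18-40, Non-fiction: 46×124/256 = 22.281
  41-65, Fiction: 52×132/256 = 26.812
  41-65, Non-fiction: 52×124/256 = 25.188
  Over 65, Fiction: 79×132/256 = 40.734
  Over 65, Non-fiction: 79×124/256 = 38.266
Contributions (O − E)²/E:
  (43 − 40.734)²/40.734 = 0.1261
  (36 − 38.266)²/38.266 = 0.1342
  (11 − 23.719)²/23.719 = 6.8204
  (35 − 22.281)²/22.281 = 7.2606
  (39 − 26.812)²/26.812 = 5.5403
  (13 − 25.188)²/25.188 = 5.8975
  (39 − 40.734)²/40.734 = 0.0738
  (40 − 38.266)²/38.266 = 0.0786
χ² = 0.1261 + 0.1342 + 6.8204 + 7.2606 + 5.5403 + 5.8975 + 0.0738 + 0.0786 = 25.93

25.93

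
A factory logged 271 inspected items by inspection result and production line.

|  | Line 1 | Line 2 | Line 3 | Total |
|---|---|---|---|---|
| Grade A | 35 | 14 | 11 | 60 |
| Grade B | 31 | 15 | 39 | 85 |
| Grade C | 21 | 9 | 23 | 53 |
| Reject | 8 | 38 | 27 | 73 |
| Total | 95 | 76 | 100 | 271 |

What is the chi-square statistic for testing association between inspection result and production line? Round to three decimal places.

50.871

Grand total N = 271.
Expected counts (row total × column total / N):
  Grade A, Line 1: 60×95/271 = 21.0332
  Grade A, Line 2: 60×76/271 = 16.8266
  Grade A, Line 3: 60×100/271 = 22.1402
  Grade B, Line 1: 85×95/271 = 29.7970
  Grade B, Line 2: 85×76/271 = 23.8376
  Grade B, Line 3: 85×100/271 = 31.3653
  Grade C, Line 1: 53×95/271 = 18.5793
  Grade C, Line 2: 53×76/271 = 14.8635
  Grade C, Line 3: 53×100/271 = 19.5572
  Reject, Line 1: 73×95/271 = 25.5904
  Reject, Line 2: 73×76/271 = 20.4723
  Reject, Line 3: 73×100/271 = 26.9373
Contributions (O − E)²/E:
  (35 − 21.0332)²/21.0332 = 9.2745
  (14 − 16.8266)²/16.8266 = 0.4748
  (11 − 22.1402)²/22.1402 = 5.6054
  (31 − 29.7970)²/29.7970 = 0.0486
  (15 − 23.8376)²/23.8376 = 3.2765
  (39 − 31.3653)²/31.3653 = 1.8584
  (21 − 18.5793)²/18.5793 = 0.3154
  (9 − 14.8635)²/14.8635 = 2.3131
  (23 − 19.5572)²/19.5572 = 0.6061
  (8 − 25.5904)²/25.5904 = 12.0913
  (38 − 20.4723)²/20.4723 = 15.0066
  (27 − 26.9373)²/26.9373 = 0.0001
χ² = 9.2745 + 0.4748 + 5.6054 + 0.0486 + 3.2765 + 1.8584 + 0.3154 + 2.3131 + 0.6061 + 12.0913 + 15.0066 + 0.0001 = 50.871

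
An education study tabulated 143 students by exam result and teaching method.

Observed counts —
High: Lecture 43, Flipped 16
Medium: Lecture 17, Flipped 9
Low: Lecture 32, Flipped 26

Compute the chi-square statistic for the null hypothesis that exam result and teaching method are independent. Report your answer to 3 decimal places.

4.013

Row totals: 59, 26, 58. Column totals: 92, 51. Grand total N = 143.
Expected counts (row total × column total / N):
  High, Lecture: 59×92/143 = 37.9580
  High, Flipped: 59×51/143 = 21.0420
  Medium, Lecture: 26×92/143 = 16.7273
  Medium, Flipped: 26×51/143 = 9.2727
  Low, Lecture: 58×92/143 = 37.3147
  Low, Flipped: 58×51/143 = 20.6853
Contributions (O − E)²/E:
  (43 − 37.9580)²/37.9580 = 0.6697
  (16 − 21.0420)²/21.0420 = 1.2081
  (17 − 16.7273)²/16.7273 = 0.0044
  (9 − 9.2727)²/9.2727 = 0.0080
  (32 − 37.3147)²/37.3147 = 0.7570
  (26 − 20.6853)²/20.6853 = 1.3655
χ² = 0.6697 + 1.2081 + 0.0044 + 0.0080 + 0.7570 + 1.3655 = 4.013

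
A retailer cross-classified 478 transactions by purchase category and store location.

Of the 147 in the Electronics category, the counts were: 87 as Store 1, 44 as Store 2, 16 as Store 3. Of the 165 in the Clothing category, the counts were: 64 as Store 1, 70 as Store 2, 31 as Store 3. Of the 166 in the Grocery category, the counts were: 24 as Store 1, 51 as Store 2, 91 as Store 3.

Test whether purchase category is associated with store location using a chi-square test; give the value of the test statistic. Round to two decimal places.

108.50

Row totals: 147, 165, 166. Column totals: 175, 165, 138. Grand total N = 478.
Expected counts (row total × column total / N):
  Electronics, Store 1: 147×175/478 = 53.818
  Electronics, Store 2: 147×165/478 = 50.743
  Electronics, Store 3: 147×138/478 = 42.439
  Clothing, Store 1: 165×175/478 = 60.408
  Clothing, Store 2: 165×165/478 = 56.956
  Clothing, Store 3: 165×138/478 = 47.636
  Grocery, Store 1: 166×175/478 = 60.774
  Grocery, Store 2: 166×165/478 = 57.301
  Grocery, Store 3: 166×138/478 = 47.925
Contributions (O − E)²/E:
  (87 − 53.818)²/53.818 = 20.4587
  (44 − 50.743)²/50.743 = 0.8960
  (16 − 42.439)²/42.439 = 16.4712
  (64 − 60.408)²/60.408 = 0.2136
  (70 − 56.956)²/56.956 = 2.9873
  (31 − 47.636)²/47.636 = 5.8098
  (24 − 60.774)²/60.774 = 22.2517
  (51 − 57.301)²/57.301 = 0.6929
  (91 − 47.925)²/47.925 = 38.7158
χ² = 20.4587 + 0.8960 + 16.4712 + 0.2136 + 2.9873 + 5.8098 + 22.2517 + 0.6929 + 38.7158 = 108.50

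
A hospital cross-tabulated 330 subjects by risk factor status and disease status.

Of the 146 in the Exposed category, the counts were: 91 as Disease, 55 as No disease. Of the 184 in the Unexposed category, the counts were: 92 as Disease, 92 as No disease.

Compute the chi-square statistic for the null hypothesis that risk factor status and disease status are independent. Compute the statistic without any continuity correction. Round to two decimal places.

Row totals: 146, 184. Column totals: 183, 147. Grand total N = 330.
Expected counts (row total × column total / N):
  Exposed, Disease: 146×183/330 = 80.964
  Exposed, No disease: 146×147/330 = 65.036
  Unexposed, Disease: 184×183/330 = 102.036
  Unexposed, No disease: 184×147/330 = 81.964
Contributions (O − E)²/E:
  (91 − 80.964)²/80.964 = 1.2440
  (55 − 65.036)²/65.036 = 1.5487
  (92 − 102.036)²/102.036 = 0.9871
  (92 − 81.964)²/81.964 = 1.2288
χ² = 1.2440 + 1.5487 + 0.9871 + 1.2288 = 5.01

5.01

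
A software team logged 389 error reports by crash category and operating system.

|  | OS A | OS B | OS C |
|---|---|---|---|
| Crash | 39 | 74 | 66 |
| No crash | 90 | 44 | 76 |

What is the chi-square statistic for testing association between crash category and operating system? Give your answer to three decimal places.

26.190

Row totals: 179, 210. Column totals: 129, 118, 142. Grand total N = 389.
Expected counts (row total × column total / N):
  Crash, OS A: 179×129/389 = 59.3599
  Crash, OS B: 179×118/389 = 54.2982
  Crash, OS C: 179×142/389 = 65.3419
  No crash, OS A: 210×129/389 = 69.6401
  No crash, OS B: 210×118/389 = 63.7018
  No crash, OS C: 210×142/389 = 76.6581
Contributions (O − E)²/E:
  (39 − 59.3599)²/59.3599 = 6.9833
  (74 − 54.2982)²/54.2982 = 7.1487
  (66 − 65.3419)²/65.3419 = 0.0066
  (90 − 69.6401)²/69.6401 = 5.9524
  (44 − 63.7018)²/63.7018 = 6.0934
  (76 − 76.6581)²/76.6581 = 0.0056
χ² = 6.9833 + 7.1487 + 0.0066 + 5.9524 + 6.0934 + 0.0056 = 26.190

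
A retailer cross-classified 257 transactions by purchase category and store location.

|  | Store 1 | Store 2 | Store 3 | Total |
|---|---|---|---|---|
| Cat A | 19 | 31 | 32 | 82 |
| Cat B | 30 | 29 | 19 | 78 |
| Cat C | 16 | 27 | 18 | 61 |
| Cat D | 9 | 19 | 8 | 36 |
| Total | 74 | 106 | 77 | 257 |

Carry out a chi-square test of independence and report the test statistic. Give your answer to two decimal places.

9.38

Grand total N = 257.
Expected counts (row total × column total / N):
  Cat A, Store 1: 82×74/257 = 23.611
  Cat A, Store 2: 82×106/257 = 33.821
  Cat A, Store 3: 82×77/257 = 24.568
  Cat B, Store 1: 78×74/257 = 22.459
  Cat B, Store 2: 78×106/257 = 32.171
  Cat B, Store 3: 78×77/257 = 23.370
  Cat C, Store 1: 61×74/257 = 17.564
  Cat C, Store 2: 61×106/257 = 25.160
  Cat C, Store 3: 61×77/257 = 18.276
  Cat D, Store 1: 36×74/257 = 10.366
  Cat D, Store 2: 36×106/257 = 14.848
  Cat D, Store 3: 36×77/257 = 10.786
Contributions (O − E)²/E:
  (19 − 23.611)²/23.611 = 0.9005
  (31 − 33.821)²/33.821 = 0.2353
  (32 − 24.568)²/24.568 = 2.2482
  (30 − 22.459)²/22.459 = 2.5320
  (29 − 32.171)²/32.171 = 0.3126
  (19 − 23.370)²/23.370 = 0.8172
  (16 − 17.564)²/17.564 = 0.1393
  (27 − 25.160)²/25.160 = 0.1346
  (18 − 18.276)²/18.276 = 0.0042
  (9 − 10.366)²/10.366 = 0.1800
  (19 − 14.848)²/14.848 = 1.1610
  (8 − 10.786)²/10.786 = 0.7196
χ² = 0.9005 + 0.2353 + 2.2482 + 2.5320 + 0.3126 + 0.8172 + 0.1393 + 0.1346 + 0.0042 + 0.1800 + 1.1610 + 0.7196 = 9.38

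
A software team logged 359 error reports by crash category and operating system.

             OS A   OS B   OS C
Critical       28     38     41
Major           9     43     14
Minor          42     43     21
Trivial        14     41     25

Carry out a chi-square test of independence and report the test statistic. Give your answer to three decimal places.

30.661

Row totals: 107, 66, 106, 80. Column totals: 93, 165, 101. Grand total N = 359.
Expected counts (row total × column total / N):
  Critical, OS A: 107×93/359 = 27.7187
  Critical, OS B: 107×165/359 = 49.1783
  Critical, OS C: 107×101/359 = 30.1031
  Major, OS A: 66×93/359 = 17.0975
  Major, OS B: 66×165/359 = 30.3343
  Major, OS C: 66×101/359 = 18.5682
  Minor, OS A: 106×93/359 = 27.4596
  Minor, OS B: 106×165/359 = 48.7187
  Minor, OS C: 106×101/359 = 29.8217
  Trivial, OS A: 80×93/359 = 20.7242
  Trivial, OS B: 80×165/359 = 36.7688
  Trivial, OS C: 80×101/359 = 22.5070
Contributions (O − E)²/E:
  (28 − 27.7187)²/27.7187 = 0.0029
  (38 − 49.1783)²/49.1783 = 2.5408
  (41 − 30.1031)²/30.1031 = 3.9445
  (9 − 17.0975)²/17.0975 = 3.8350
  (43 − 30.3343)²/30.3343 = 5.2884
  (14 − 18.5682)²/18.5682 = 1.1239
  (42 − 27.4596)²/27.4596 = 7.6994
  (43 − 48.7187)²/48.7187 = 0.6713
  (21 − 29.8217)²/29.8217 = 2.6096
  (14 − 20.7242)²/20.7242 = 2.1817
  (41 − 36.7688)²/36.7688 = 0.4869
  (25 − 22.5070)²/22.5070 = 0.2761
χ² = 0.0029 + 2.5408 + 3.9445 + 3.8350 + 5.2884 + 1.1239 + 7.6994 + 0.6713 + 2.6096 + 2.1817 + 0.4869 + 0.2761 = 30.661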